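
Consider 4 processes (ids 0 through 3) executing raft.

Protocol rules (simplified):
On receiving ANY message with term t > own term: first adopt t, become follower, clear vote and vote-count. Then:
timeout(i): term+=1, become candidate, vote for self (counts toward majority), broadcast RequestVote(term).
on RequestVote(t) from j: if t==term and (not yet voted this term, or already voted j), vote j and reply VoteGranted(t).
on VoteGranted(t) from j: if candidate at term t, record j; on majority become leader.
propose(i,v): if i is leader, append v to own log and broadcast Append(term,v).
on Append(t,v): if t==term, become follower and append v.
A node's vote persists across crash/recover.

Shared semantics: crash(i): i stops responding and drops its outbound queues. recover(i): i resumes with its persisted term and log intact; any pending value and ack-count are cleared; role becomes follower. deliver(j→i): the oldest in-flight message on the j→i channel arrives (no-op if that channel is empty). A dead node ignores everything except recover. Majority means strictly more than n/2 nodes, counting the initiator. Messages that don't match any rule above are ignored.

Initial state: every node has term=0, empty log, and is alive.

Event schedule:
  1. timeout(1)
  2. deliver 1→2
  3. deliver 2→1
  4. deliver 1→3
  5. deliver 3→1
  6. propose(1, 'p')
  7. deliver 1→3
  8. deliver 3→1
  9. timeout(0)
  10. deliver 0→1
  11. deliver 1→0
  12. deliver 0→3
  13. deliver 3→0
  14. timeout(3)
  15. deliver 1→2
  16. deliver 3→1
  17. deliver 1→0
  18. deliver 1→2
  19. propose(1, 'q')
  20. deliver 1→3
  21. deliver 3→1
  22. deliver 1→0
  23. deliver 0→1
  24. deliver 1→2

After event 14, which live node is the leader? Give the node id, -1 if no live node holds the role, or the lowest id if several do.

1

1. timeout(1):  <1:cand t1 ->
2. deliver 1→2:  <2:foll t1 ->
3. deliver 2→1:  nop
4. deliver 1→3:  <3:foll t1 ->
5. deliver 3→1:  <1:lead t1 ->
6. propose(1,'p'):  <1:lead t1 p>
7. deliver 1→3:  <3:foll t1 p>
8. deliver 3→1:  nop
9. timeout(0):  <0:cand t1 ->
10. deliver 0→1:  nop
11. deliver 1→0:  nop
12. deliver 0→3:  nop
13. deliver 3→0:  nop
14. timeout(3):  <3:cand t2 p>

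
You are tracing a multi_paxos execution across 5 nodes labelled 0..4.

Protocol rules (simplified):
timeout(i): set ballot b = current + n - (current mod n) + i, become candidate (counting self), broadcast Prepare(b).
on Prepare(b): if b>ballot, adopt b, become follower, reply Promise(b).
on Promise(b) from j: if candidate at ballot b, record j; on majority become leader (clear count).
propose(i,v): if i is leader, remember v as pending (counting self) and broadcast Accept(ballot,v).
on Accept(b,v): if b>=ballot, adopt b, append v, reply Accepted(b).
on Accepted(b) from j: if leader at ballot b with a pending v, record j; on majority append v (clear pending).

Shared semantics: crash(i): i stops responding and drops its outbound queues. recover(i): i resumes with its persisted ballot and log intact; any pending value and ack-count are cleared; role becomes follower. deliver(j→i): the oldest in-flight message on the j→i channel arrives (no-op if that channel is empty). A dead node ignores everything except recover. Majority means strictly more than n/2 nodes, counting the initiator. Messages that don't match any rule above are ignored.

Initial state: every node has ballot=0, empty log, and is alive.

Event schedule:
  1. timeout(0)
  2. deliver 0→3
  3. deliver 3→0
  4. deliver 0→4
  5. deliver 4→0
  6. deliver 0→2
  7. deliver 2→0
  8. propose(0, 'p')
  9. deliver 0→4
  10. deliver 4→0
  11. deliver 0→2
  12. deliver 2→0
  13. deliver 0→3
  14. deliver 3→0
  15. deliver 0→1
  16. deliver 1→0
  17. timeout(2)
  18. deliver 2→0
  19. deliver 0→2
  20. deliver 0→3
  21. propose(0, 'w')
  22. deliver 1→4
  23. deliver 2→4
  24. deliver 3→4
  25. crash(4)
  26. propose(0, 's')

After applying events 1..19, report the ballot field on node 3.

after 1 — timeout(0): n0:cand/b5/[-]
after 2 — deliver 0→3: n3:foll/b5/[-]
after 3 — deliver 3→0: ·
after 4 — deliver 0→4: n4:foll/b5/[-]
after 5 — deliver 4→0: n0:lead/b5/[-]
after 6 — deliver 0→2: n2:foll/b5/[-]
after 7 — deliver 2→0: ·
after 8 — propose(0,'p'): ·
after 9 — deliver 0→4: n4:foll/b5/[p]
after 10 — deliver 4→0: ·
after 11 — deliver 0→2: n2:foll/b5/[p]
after 12 — deliver 2→0: n0:lead/b5/[p]
after 13 — deliver 0→3: n3:foll/b5/[p]
after 14 — deliver 3→0: ·
after 15 — deliver 0→1: n1:foll/b5/[-]
after 16 — deliver 1→0: ·
after 17 — timeout(2): n2:cand/b12/[p]
after 18 — deliver 2→0: n0:foll/b12/[p]
after 19 — deliver 0→2: ·

5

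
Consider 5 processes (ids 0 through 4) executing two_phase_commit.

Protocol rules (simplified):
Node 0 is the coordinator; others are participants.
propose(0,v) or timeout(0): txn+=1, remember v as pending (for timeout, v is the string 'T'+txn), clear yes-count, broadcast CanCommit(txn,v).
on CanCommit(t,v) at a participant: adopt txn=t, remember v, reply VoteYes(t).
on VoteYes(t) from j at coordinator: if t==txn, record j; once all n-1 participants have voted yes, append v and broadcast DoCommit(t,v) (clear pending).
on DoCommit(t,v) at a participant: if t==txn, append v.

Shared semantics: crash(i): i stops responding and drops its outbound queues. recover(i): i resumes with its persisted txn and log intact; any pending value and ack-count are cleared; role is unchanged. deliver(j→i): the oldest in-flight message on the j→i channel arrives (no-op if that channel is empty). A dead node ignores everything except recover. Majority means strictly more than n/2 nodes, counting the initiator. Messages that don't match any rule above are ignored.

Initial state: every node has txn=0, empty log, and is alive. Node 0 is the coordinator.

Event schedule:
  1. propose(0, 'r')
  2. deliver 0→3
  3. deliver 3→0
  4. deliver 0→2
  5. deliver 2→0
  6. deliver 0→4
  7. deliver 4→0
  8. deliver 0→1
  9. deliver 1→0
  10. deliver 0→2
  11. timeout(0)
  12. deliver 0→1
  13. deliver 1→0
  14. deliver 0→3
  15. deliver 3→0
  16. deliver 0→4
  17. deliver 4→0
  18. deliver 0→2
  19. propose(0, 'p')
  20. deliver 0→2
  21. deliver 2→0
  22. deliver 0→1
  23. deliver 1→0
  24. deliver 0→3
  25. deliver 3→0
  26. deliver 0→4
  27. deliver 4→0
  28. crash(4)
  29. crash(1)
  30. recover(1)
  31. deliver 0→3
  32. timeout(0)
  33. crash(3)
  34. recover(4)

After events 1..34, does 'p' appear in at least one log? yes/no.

no

e1 propose(0,'r'): 0[coor,t=1,-]
e2 deliver 0→3: 3[part,t=1,-]
e3 deliver 3→0: ·
e4 deliver 0→2: 2[part,t=1,-]
e5 deliver 2→0: ·
e6 deliver 0→4: 4[part,t=1,-]
e7 deliver 4→0: ·
e8 deliver 0→1: 1[part,t=1,-]
e9 deliver 1→0: 0[coor,t=1,r]
e10 deliver 0→2: 2[part,t=1,r]
e11 timeout(0): 0[coor,t=2,r]
e12 deliver 0→1: 1[part,t=1,r]
e13 deliver 1→0: ·
e14 deliver 0→3: 3[part,t=1,r]
e15 deliver 3→0: ·
e16 deliver 0→4: 4[part,t=1,r]
e17 deliver 4→0: ·
e18 deliver 0→2: 2[part,t=2,r]
e19 propose(0,'p'): 0[coor,t=3,r]
e20 deliver 0→2: 2[part,t=3,r]
e21 deliver 2→0: ·
e22 deliver 0→1: 1[part,t=2,r]
e23 deliver 1→0: ·
e24 deliver 0→3: 3[part,t=2,r]
e25 deliver 3→0: ·
e26 deliver 0→4: 4[part,t=2,r]
e27 deliver 4→0: ·
e28 crash(4): 4[✗part,t=2,r]
e29 crash(1): 1[✗part,t=2,r]
e30 recover(1): 1[part,t=2,r]
e31 deliver 0→3: 3[part,t=3,r]
e32 timeout(0): 0[coor,t=4,r]
e33 crash(3): 3[✗part,t=3,r]
e34 recover(4): 4[part,t=2,r]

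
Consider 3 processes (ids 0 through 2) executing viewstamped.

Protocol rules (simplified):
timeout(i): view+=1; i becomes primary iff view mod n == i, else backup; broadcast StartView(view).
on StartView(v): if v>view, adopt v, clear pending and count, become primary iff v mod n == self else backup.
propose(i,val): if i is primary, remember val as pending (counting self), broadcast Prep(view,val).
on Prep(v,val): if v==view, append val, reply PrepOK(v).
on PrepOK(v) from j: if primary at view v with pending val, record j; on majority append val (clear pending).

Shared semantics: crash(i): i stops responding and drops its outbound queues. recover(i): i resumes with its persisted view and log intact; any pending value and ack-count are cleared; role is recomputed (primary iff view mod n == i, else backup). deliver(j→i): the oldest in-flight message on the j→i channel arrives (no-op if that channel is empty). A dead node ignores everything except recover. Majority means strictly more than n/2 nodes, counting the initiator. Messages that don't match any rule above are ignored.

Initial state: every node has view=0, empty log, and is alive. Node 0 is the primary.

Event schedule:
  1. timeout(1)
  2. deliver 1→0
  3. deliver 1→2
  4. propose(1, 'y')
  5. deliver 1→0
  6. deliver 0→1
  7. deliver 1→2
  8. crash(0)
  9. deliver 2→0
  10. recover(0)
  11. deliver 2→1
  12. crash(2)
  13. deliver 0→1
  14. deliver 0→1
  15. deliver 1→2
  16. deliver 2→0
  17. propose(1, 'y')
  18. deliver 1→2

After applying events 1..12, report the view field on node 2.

after 1 — timeout(1): n1:prim/v1/[-]
after 2 — deliver 1→0: n0:back/v1/[-]
after 3 — deliver 1→2: n2:back/v1/[-]
after 4 — propose(1,'y'): ·
after 5 — deliver 1→0: n0:back/v1/[y]
after 6 — deliver 0→1: n1:prim/v1/[y]
after 7 — deliver 1→2: n2:back/v1/[y]
after 8 — crash(0): n0:✗back/v1/[y]
after 9 — deliver 2→0: ·
after 10 — recover(0): n0:back/v1/[y]
after 11 — deliver 2→1: ·
after 12 — crash(2): n2:✗back/v1/[y]

1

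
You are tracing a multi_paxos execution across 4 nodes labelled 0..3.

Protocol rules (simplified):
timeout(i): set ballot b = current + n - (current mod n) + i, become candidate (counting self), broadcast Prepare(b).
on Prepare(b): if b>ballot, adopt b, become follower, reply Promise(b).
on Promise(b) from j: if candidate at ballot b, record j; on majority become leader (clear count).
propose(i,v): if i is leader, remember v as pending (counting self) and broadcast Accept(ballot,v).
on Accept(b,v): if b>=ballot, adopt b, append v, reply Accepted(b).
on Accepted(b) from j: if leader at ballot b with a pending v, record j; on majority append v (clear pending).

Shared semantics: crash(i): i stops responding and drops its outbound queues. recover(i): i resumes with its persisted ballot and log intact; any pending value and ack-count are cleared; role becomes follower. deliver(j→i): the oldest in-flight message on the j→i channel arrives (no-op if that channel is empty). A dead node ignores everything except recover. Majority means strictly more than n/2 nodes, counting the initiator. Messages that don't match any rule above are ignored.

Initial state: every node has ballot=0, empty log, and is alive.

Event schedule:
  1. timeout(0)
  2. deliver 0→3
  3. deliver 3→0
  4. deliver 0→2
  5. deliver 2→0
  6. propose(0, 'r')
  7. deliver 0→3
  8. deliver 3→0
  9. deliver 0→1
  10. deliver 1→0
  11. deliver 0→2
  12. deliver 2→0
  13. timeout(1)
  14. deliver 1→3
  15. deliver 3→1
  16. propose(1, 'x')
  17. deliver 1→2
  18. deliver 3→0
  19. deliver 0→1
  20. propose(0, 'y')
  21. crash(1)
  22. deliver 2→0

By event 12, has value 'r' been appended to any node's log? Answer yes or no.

[1] timeout(0) → N0(cand b4 [-])
[2] deliver 0→3 → N3(foll b4 [-])
[3] deliver 3→0 → ∅
[4] deliver 0→2 → N2(foll b4 [-])
[5] deliver 2→0 → N0(lead b4 [-])
[6] propose(0,'r') → ∅
[7] deliver 0→3 → N3(foll b4 [r])
[8] deliver 3→0 → ∅
[9] deliver 0→1 → N1(foll b4 [-])
[10] deliver 1→0 → ∅
[11] deliver 0→2 → N2(foll b4 [r])
[12] deliver 2→0 → N0(lead b4 [r])

yes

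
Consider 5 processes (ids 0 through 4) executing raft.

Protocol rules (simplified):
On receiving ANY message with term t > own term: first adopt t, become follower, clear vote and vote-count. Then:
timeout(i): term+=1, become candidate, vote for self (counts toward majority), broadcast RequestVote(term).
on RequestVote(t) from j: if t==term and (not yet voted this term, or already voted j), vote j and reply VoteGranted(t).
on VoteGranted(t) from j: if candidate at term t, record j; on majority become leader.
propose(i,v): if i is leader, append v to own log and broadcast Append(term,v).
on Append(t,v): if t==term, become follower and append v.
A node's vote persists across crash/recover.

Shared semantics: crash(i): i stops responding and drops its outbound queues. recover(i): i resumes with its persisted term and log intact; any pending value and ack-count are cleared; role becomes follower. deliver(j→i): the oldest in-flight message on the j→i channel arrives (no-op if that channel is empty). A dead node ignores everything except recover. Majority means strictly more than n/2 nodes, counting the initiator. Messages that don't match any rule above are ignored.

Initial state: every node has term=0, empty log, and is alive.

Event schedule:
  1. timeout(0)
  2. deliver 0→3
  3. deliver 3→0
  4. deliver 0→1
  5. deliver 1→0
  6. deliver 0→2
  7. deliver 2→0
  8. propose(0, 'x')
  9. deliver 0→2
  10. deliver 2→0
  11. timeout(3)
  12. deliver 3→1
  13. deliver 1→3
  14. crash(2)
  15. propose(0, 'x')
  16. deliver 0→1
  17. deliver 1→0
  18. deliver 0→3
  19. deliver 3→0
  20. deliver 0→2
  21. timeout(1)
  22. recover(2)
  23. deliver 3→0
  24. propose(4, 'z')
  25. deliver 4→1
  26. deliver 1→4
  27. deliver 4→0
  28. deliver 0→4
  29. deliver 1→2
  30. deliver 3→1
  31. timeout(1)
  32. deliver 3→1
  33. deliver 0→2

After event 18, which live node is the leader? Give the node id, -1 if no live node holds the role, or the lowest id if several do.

1. timeout(0):  <0:cand t1 ->
2. deliver 0→3:  <3:foll t1 ->
3. deliver 3→0:  nop
4. deliver 0→1:  <1:foll t1 ->
5. deliver 1→0:  <0:lead t1 ->
6. deliver 0→2:  <2:foll t1 ->
7. deliver 2→0:  nop
8. propose(0,'x'):  <0:lead t1 x>
9. deliver 0→2:  <2:foll t1 x>
10. deliver 2→0:  nop
11. timeout(3):  <3:cand t2 ->
12. deliver 3→1:  <1:foll t2 ->
13. deliver 1→3:  nop
14. crash(2):  <2:✗foll t1 x>
15. propose(0,'x'):  <0:lead t1 x,x>
16. deliver 0→1:  nop
17. deliver 1→0:  nop
18. deliver 0→3:  nop

0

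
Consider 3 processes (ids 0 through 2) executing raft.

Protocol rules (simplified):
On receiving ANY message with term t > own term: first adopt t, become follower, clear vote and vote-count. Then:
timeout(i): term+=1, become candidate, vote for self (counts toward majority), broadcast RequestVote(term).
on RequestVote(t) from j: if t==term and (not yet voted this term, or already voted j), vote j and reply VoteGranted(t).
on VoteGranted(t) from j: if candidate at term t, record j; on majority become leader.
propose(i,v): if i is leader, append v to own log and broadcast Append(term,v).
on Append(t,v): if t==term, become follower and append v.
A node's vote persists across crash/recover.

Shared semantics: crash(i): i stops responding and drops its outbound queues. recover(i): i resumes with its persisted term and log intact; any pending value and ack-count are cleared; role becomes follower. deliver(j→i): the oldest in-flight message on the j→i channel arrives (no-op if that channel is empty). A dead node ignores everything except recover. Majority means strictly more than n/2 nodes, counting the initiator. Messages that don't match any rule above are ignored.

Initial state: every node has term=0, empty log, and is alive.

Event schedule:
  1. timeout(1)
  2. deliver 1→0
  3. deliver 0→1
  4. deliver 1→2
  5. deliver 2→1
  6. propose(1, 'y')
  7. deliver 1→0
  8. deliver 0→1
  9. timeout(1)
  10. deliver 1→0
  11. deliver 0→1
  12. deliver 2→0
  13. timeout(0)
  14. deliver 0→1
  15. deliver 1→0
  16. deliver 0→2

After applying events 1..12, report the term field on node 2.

step 1 timeout(1): 1={cand,t=1,log=-}
step 2 deliver 1→0: 0={foll,t=1,log=-}
step 3 deliver 0→1: 1={lead,t=1,log=-}
step 4 deliver 1→2: 2={foll,t=1,log=-}
step 5 deliver 2→1: —
step 6 propose(1,'y'): 1={lead,t=1,log=y}
step 7 deliver 1→0: 0={foll,t=1,log=y}
step 8 deliver 0→1: —
step 9 timeout(1): 1={cand,t=2,log=y}
step 10 deliver 1→0: 0={foll,t=2,log=y}
step 11 deliver 0→1: 1={lead,t=2,log=y}
step 12 deliver 2→0: —

1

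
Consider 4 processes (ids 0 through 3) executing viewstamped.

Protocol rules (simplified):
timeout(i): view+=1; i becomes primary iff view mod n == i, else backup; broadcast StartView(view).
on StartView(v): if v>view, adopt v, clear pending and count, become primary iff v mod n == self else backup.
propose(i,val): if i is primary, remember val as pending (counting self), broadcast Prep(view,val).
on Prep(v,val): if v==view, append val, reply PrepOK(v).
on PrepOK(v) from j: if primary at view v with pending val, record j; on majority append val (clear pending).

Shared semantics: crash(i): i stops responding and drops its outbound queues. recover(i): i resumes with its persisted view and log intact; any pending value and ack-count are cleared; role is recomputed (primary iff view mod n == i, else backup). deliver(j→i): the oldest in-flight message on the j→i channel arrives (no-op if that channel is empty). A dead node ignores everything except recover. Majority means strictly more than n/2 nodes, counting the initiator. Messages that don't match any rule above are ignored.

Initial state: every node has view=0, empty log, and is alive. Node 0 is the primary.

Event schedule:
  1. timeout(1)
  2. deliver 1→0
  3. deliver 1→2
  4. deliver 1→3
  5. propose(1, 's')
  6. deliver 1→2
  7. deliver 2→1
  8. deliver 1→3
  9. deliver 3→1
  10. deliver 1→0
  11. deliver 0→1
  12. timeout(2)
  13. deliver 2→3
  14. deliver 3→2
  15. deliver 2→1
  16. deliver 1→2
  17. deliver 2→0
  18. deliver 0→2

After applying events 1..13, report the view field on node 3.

2

step 1 timeout(1): 1={prim,v=1,log=-}
step 2 deliver 1→0: 0={back,v=1,log=-}
step 3 deliver 1→2: 2={back,v=1,log=-}
step 4 deliver 1→3: 3={back,v=1,log=-}
step 5 propose(1,'s'): —
step 6 deliver 1→2: 2={back,v=1,log=s}
step 7 deliver 2→1: —
step 8 deliver 1→3: 3={back,v=1,log=s}
step 9 deliver 3→1: 1={prim,v=1,log=s}
step 10 deliver 1→0: 0={back,v=1,log=s}
step 11 deliver 0→1: —
step 12 timeout(2): 2={prim,v=2,log=s}
step 13 deliver 2→3: 3={back,v=2,log=s}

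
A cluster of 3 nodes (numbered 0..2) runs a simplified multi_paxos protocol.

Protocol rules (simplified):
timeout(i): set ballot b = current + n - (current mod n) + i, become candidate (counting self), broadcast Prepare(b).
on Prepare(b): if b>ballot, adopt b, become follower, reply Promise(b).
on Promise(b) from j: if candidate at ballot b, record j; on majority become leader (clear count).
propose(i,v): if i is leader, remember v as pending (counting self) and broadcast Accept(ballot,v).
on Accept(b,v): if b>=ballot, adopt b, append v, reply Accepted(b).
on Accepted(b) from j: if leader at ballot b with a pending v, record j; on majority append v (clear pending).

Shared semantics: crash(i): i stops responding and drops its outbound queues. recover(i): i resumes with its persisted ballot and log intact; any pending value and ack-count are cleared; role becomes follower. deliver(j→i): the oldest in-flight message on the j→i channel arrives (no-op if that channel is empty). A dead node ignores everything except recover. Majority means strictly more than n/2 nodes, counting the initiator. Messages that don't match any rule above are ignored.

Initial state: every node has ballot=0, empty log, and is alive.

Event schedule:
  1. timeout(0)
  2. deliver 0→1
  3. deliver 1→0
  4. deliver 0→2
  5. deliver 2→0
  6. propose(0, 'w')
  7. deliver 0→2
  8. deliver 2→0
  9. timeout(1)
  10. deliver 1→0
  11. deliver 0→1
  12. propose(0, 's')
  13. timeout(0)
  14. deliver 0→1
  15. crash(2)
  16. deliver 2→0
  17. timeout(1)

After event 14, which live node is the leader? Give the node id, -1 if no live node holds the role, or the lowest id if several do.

1

after 1 — timeout(0): n0:cand/b3/[-]
after 2 — deliver 0→1: n1:foll/b3/[-]
after 3 — deliver 1→0: n0:lead/b3/[-]
after 4 — deliver 0→2: n2:foll/b3/[-]
after 5 — deliver 2→0: ·
after 6 — propose(0,'w'): ·
after 7 — deliver 0→2: n2:foll/b3/[w]
after 8 — deliver 2→0: n0:lead/b3/[w]
after 9 — timeout(1): n1:cand/b7/[-]
after 10 — deliver 1→0: n0:foll/b7/[w]
after 11 — deliver 0→1: ·
after 12 — propose(0,'s'): ·
after 13 — timeout(0): n0:cand/b9/[w]
after 14 — deliver 0→1: n1:lead/b7/[-]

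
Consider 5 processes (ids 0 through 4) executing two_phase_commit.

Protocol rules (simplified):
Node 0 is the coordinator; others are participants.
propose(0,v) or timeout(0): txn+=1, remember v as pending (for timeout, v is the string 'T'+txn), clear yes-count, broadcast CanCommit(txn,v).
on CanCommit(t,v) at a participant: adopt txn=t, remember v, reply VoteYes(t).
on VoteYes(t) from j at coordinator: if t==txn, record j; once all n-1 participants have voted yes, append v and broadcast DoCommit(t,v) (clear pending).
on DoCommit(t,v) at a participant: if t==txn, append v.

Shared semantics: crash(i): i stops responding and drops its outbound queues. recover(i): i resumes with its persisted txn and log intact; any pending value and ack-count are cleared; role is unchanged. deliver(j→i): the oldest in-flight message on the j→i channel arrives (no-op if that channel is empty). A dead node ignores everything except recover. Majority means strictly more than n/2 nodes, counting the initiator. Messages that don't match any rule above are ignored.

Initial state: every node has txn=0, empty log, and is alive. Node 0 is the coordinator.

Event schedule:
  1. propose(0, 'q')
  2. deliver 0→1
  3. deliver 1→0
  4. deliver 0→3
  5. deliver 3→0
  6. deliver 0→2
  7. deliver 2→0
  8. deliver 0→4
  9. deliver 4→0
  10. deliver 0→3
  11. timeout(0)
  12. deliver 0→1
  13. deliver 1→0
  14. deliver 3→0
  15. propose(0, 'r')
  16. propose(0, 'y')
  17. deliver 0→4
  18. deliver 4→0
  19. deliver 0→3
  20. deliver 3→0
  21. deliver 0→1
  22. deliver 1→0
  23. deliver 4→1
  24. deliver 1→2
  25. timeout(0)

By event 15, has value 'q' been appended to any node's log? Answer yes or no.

yes

e1 propose(0,'q'): 0[coor,t=1,-]
e2 deliver 0→1: 1[part,t=1,-]
e3 deliver 1→0: ·
e4 deliver 0→3: 3[part,t=1,-]
e5 deliver 3→0: ·
e6 deliver 0→2: 2[part,t=1,-]
e7 deliver 2→0: ·
e8 deliver 0→4: 4[part,t=1,-]
e9 deliver 4→0: 0[coor,t=1,q]
e10 deliver 0→3: 3[part,t=1,q]
e11 timeout(0): 0[coor,t=2,q]
e12 deliver 0→1: 1[part,t=1,q]
e13 deliver 1→0: ·
e14 deliver 3→0: ·
e15 propose(0,'r'): 0[coor,t=3,q]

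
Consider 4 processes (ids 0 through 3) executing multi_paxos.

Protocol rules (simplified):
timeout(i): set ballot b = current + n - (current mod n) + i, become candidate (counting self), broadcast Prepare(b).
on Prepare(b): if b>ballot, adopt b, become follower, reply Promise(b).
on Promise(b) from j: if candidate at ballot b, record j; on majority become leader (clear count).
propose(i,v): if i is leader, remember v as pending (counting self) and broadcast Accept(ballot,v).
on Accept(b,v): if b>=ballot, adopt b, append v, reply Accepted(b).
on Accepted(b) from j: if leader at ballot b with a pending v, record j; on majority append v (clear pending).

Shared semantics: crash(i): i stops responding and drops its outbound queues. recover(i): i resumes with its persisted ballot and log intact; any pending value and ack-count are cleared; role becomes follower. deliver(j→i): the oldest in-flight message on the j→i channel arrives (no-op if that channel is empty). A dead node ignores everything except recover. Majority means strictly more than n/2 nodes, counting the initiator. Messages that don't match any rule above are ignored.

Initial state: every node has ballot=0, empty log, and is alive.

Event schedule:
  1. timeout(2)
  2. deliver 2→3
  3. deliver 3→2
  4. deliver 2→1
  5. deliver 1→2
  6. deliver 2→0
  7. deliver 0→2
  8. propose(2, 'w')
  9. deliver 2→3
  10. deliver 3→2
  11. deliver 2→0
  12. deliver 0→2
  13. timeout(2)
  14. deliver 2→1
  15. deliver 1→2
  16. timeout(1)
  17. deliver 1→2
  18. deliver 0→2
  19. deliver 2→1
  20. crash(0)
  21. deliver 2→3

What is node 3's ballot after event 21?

10

step 1 timeout(2): 2={cand,b=6,log=-}
step 2 deliver 2→3: 3={foll,b=6,log=-}
step 3 deliver 3→2: —
step 4 deliver 2→1: 1={foll,b=6,log=-}
step 5 deliver 1→2: 2={lead,b=6,log=-}
step 6 deliver 2→0: 0={foll,b=6,log=-}
step 7 deliver 0→2: —
step 8 propose(2,'w'): —
step 9 deliver 2→3: 3={foll,b=6,log=w}
step 10 deliver 3→2: —
step 11 deliver 2→0: 0={foll,b=6,log=w}
step 12 deliver 0→2: 2={lead,b=6,log=w}
step 13 timeout(2): 2={cand,b=10,log=w}
step 14 deliver 2→1: 1={foll,b=6,log=w}
step 15 deliver 1→2: —
step 16 timeout(1): 1={cand,b=9,log=w}
step 17 deliver 1→2: —
step 18 deliver 0→2: —
step 19 deliver 2→1: 1={foll,b=10,log=w}
step 20 crash(0): 0={✗foll,b=6,log=w}
step 21 deliver 2→3: 3={foll,b=10,log=w}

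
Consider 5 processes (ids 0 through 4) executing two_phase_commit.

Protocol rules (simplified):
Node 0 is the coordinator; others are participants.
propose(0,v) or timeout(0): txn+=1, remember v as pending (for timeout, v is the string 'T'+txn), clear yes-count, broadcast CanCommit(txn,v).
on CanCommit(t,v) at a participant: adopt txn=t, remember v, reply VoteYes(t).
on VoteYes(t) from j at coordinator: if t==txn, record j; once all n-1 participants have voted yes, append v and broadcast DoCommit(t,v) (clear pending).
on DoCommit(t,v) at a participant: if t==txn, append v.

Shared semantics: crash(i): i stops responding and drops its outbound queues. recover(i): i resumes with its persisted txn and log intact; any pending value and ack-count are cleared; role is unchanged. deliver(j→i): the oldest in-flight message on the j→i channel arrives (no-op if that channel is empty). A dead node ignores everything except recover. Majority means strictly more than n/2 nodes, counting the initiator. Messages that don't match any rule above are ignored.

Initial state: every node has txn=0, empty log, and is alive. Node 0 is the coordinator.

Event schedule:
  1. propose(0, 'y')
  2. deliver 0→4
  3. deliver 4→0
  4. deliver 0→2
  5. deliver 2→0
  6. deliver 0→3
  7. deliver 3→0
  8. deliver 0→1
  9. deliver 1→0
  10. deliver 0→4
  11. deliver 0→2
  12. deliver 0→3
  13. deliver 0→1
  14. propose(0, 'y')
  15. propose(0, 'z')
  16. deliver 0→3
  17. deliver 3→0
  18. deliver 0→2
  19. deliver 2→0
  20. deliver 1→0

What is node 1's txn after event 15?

1. propose(0,'y'):  <0:coor t1 ->
2. deliver 0→4:  <4:part t1 ->
3. deliver 4→0:  nop
4. deliver 0→2:  <2:part t1 ->
5. deliver 2→0:  nop
6. deliver 0→3:  <3:part t1 ->
7. deliver 3→0:  nop
8. deliver 0→1:  <1:part t1 ->
9. deliver 1→0:  <0:coor t1 y>
10. deliver 0→4:  <4:part t1 y>
11. deliver 0→2:  <2:part t1 y>
12. deliver 0→3:  <3:part t1 y>
13. deliver 0→1:  <1:part t1 y>
14. propose(0,'y'):  <0:coor t2 y>
15. propose(0,'z'):  <0:coor t3 y>

1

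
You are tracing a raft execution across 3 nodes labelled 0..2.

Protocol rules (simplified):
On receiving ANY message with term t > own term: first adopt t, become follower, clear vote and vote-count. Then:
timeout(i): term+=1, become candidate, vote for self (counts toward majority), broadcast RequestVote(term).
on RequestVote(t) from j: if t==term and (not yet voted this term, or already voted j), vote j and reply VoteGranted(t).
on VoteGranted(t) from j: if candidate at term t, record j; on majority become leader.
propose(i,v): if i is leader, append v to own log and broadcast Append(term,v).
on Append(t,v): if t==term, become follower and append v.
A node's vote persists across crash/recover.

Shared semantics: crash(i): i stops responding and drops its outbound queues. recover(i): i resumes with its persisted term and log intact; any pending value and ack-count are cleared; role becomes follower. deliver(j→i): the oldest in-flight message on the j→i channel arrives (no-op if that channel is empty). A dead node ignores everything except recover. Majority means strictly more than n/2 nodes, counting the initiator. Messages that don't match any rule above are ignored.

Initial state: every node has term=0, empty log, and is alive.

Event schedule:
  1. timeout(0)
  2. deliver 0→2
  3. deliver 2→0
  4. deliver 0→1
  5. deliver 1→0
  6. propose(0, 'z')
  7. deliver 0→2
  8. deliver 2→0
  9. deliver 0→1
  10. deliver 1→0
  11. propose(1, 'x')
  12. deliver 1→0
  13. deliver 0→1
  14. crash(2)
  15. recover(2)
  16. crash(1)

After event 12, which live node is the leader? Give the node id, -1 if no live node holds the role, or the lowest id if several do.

step 1 timeout(0): 0={cand,t=1,log=-}
step 2 deliver 0→2: 2={foll,t=1,log=-}
step 3 deliver 2→0: 0={lead,t=1,log=-}
step 4 deliver 0→1: 1={foll,t=1,log=-}
step 5 deliver 1→0: —
step 6 propose(0,'z'): 0={lead,t=1,log=z}
step 7 deliver 0→2: 2={foll,t=1,log=z}
step 8 deliver 2→0: —
step 9 deliver 0→1: 1={foll,t=1,log=z}
step 10 deliver 1→0: —
step 11 propose(1,'x'): —
step 12 deliver 1→0: —

0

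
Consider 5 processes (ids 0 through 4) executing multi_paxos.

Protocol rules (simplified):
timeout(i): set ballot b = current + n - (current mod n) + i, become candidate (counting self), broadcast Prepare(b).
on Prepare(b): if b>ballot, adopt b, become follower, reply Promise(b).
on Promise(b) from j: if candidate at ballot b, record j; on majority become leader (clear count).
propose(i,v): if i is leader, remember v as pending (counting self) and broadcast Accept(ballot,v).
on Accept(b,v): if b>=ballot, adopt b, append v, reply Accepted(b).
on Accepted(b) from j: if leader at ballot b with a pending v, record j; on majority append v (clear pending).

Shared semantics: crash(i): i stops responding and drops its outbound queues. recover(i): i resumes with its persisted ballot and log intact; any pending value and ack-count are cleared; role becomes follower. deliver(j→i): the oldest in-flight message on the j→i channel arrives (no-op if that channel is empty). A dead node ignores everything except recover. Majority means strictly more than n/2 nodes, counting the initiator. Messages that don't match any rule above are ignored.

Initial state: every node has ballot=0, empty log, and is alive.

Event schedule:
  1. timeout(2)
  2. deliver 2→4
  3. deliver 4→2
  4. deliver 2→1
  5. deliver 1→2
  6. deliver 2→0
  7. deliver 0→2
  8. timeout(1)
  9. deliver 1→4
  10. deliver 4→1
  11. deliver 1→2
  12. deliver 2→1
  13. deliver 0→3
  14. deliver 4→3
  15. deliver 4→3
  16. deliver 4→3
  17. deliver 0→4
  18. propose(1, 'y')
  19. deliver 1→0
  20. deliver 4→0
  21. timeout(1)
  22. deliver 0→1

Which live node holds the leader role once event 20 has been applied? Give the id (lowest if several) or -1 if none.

1

[1] timeout(2) → N2(cand b7 [-])
[2] deliver 2→4 → N4(foll b7 [-])
[3] deliver 4→2 → ∅
[4] deliver 2→1 → N1(foll b7 [-])
[5] deliver 1→2 → N2(lead b7 [-])
[6] deliver 2→0 → N0(foll b7 [-])
[7] deliver 0→2 → ∅
[8] timeout(1) → N1(cand b11 [-])
[9] deliver 1→4 → N4(foll b11 [-])
[10] deliver 4→1 → ∅
[11] deliver 1→2 → N2(foll b11 [-])
[12] deliver 2→1 → N1(lead b11 [-])
[13] deliver 0→3 → ∅
[14] deliver 4→3 → ∅
[15] deliver 4→3 → ∅
[16] deliver 4→3 → ∅
[17] deliver 0→4 → ∅
[18] propose(1,'y') → ∅
[19] deliver 1→0 → N0(foll b11 [-])
[20] deliver 4→0 → ∅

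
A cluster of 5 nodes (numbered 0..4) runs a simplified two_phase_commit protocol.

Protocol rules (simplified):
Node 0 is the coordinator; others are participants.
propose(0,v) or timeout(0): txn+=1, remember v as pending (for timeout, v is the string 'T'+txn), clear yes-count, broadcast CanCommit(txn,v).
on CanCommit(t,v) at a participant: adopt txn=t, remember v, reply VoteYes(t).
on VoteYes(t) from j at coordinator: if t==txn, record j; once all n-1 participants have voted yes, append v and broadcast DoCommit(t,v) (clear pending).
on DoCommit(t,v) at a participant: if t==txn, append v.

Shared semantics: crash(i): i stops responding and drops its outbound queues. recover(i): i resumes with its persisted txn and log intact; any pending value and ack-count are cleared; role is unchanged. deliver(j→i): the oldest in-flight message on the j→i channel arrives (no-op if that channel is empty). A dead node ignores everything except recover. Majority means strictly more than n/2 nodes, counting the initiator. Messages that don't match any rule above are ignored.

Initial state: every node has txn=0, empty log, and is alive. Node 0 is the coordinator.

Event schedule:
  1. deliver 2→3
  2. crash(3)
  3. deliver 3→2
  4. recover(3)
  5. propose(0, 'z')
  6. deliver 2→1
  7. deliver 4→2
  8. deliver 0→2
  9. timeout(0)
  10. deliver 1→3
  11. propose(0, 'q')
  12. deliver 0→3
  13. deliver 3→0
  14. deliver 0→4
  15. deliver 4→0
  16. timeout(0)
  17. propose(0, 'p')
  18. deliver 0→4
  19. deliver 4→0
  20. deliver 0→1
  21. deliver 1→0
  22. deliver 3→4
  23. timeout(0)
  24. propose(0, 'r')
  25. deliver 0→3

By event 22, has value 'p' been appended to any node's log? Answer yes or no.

no

[1] deliver 2→3 → ∅
[2] crash(3) → N3(✗part t0 [-])
[3] deliver 3→2 → ∅
[4] recover(3) → N3(part t0 [-])
[5] propose(0,'z') → N0(coor t1 [-])
[6] deliver 2→1 → ∅
[7] deliver 4→2 → ∅
[8] deliver 0→2 → N2(part t1 [-])
[9] timeout(0) → N0(coor t2 [-])
[10] deliver 1→3 → ∅
[11] propose(0,'q') → N0(coor t3 [-])
[12] deliver 0→3 → N3(part t1 [-])
[13] deliver 3→0 → ∅
[14] deliver 0→4 → N4(part t1 [-])
[15] deliver 4→0 → ∅
[16] timeout(0) → N0(coor t4 [-])
[17] propose(0,'p') → N0(coor t5 [-])
[18] deliver 0→4 → N4(part t2 [-])
[19] deliver 4→0 → ∅
[20] deliver 0→1 → N1(part t1 [-])
[21] deliver 1→0 → ∅
[22] deliver 3→4 → ∅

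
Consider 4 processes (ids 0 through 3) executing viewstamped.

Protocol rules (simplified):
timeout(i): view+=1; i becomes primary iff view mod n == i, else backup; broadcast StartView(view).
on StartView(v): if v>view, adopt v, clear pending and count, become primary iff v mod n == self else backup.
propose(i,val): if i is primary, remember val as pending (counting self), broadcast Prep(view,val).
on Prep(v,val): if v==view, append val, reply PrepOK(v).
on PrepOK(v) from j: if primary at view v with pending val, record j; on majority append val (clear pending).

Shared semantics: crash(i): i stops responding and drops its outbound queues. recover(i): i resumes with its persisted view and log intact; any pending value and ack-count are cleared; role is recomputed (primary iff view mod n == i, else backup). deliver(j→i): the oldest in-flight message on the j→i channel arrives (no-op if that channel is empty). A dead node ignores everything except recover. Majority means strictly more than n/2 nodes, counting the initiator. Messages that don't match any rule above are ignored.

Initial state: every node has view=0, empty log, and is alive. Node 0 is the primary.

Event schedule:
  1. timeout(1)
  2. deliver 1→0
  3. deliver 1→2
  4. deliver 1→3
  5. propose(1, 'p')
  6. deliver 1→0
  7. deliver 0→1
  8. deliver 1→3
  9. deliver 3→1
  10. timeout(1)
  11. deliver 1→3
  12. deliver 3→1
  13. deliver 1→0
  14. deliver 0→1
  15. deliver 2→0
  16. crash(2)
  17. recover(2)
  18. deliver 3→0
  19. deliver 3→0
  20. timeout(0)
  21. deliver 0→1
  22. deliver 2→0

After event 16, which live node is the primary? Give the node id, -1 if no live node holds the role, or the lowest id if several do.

-1

after 1 — timeout(1): n1:prim/v1/[-]
after 2 — deliver 1→0: n0:back/v1/[-]
after 3 — deliver 1→2: n2:back/v1/[-]
after 4 — deliver 1→3: n3:back/v1/[-]
after 5 — propose(1,'p'): ·
after 6 — deliver 1→0: n0:back/v1/[p]
after 7 — deliver 0→1: ·
after 8 — deliver 1→3: n3:back/v1/[p]
after 9 — deliver 3→1: n1:prim/v1/[p]
after 10 — timeout(1): n1:back/v2/[p]
after 11 — deliver 1→3: n3:back/v2/[p]
after 12 — deliver 3→1: ·
after 13 — deliver 1→0: n0:back/v2/[p]
after 14 — deliver 0→1: ·
after 15 — deliver 2→0: ·
after 16 — crash(2): n2:✗back/v1/[-]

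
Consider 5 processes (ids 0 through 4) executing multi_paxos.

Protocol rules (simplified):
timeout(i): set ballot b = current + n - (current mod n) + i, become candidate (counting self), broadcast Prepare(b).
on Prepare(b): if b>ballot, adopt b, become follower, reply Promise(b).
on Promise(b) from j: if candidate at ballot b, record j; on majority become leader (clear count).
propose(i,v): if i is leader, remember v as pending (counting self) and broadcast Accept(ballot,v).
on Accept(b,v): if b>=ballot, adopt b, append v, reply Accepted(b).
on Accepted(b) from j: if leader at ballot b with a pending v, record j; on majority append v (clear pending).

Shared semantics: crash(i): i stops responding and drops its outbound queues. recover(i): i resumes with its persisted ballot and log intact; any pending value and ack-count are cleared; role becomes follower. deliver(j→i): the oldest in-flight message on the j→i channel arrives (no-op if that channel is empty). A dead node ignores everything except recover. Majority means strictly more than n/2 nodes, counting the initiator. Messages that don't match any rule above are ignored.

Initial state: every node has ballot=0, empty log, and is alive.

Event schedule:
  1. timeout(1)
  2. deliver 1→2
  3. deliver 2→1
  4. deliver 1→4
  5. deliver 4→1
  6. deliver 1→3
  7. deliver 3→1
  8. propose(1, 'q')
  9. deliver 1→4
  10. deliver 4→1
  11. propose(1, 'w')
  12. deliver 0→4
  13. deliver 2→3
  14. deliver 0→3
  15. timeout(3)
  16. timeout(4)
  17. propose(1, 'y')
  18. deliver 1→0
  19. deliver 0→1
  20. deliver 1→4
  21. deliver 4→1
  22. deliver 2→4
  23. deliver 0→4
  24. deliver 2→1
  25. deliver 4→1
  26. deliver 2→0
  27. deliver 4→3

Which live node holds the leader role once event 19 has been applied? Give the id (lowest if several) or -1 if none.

e1 timeout(1): 1[cand,b=6,-]
e2 deliver 1→2: 2[foll,b=6,-]
e3 deliver 2→1: ·
e4 deliver 1→4: 4[foll,b=6,-]
e5 deliver 4→1: 1[lead,b=6,-]
e6 deliver 1→3: 3[foll,b=6,-]
e7 deliver 3→1: ·
e8 propose(1,'q'): ·
e9 deliver 1→4: 4[foll,b=6,q]
e10 deliver 4→1: ·
e11 propose(1,'w'): ·
e12 deliver 0→4: ·
e13 deliver 2→3: ·
e14 deliver 0→3: ·
e15 timeout(3): 3[cand,b=13,-]
e16 timeout(4): 4[cand,b=14,q]
e17 propose(1,'y'): ·
e18 deliver 1→0: 0[foll,b=6,-]
e19 deliver 0→1: ·

1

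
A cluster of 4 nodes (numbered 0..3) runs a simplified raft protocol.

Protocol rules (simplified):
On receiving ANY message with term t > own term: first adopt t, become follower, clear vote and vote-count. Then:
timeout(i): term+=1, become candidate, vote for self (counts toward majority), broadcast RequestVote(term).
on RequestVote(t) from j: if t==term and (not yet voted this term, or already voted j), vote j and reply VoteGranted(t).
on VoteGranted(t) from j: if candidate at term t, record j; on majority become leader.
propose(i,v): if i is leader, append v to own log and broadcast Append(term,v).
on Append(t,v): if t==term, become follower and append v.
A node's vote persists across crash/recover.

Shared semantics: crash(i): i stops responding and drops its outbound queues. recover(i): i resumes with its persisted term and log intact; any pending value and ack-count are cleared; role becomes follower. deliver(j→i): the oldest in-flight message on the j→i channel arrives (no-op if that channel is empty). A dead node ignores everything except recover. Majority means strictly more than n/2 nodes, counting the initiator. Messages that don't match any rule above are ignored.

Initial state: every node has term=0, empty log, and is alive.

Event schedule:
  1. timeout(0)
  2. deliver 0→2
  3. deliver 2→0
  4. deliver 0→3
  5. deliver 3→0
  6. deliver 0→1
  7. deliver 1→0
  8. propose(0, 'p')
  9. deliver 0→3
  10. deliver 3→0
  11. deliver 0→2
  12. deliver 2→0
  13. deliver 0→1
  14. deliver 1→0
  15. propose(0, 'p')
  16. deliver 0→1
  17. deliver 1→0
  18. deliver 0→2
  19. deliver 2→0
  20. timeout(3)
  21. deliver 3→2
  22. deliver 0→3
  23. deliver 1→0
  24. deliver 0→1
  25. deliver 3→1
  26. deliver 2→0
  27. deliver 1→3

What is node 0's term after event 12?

1

after 1 — timeout(0): n0:cand/t1/[-]
after 2 — deliver 0→2: n2:foll/t1/[-]
after 3 — deliver 2→0: ·
after 4 — deliver 0→3: n3:foll/t1/[-]
after 5 — deliver 3→0: n0:lead/t1/[-]
after 6 — deliver 0→1: n1:foll/t1/[-]
after 7 — deliver 1→0: ·
after 8 — propose(0,'p'): n0:lead/t1/[p]
after 9 — deliver 0→3: n3:foll/t1/[p]
after 10 — deliver 3→0: ·
after 11 — deliver 0→2: n2:foll/t1/[p]
after 12 — deliver 2→0: ·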